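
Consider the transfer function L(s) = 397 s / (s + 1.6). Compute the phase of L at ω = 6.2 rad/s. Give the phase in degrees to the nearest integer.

∠(j6.2) = 90.00°
∠(j6.2 + 1.6) = arctan(6.2/1.6) = 75.53°
∠L(j6.2) = 90.00° − 75.53° = 14.47°

14°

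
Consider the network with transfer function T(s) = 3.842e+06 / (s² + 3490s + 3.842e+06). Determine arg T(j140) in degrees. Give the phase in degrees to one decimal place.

-7.3 deg

∠[(j140)² + 3490(j140) + 3.842e+06] = ∠[3.8224e+06 + j4.886e+05] = 7.28°
∠T(j140) = −7.28° = -7.28°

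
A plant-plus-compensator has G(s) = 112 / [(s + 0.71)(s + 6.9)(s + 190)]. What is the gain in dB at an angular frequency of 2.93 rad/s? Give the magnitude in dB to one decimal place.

-31.7 dB

|j2.93 + 0.71| = √(2.93² + 0.71²) = 3.015
|j2.93 + 6.9| = √(2.93² + 6.9²) = 7.496
|j2.93 + 190| = √(2.93² + 190²) = 190
|G(j2.93)| = 112 / (3.015 × 7.496 × 190) = 0.02608
20 log₁₀(0.02608) = -31.67 dB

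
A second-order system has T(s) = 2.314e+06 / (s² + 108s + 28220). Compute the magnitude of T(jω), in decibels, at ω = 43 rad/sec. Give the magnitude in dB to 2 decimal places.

|(j43)² + 108(j43) + 28220| = |26371 + j4644| = 2.678e+04
|T(j43)| = 2.314e+06 / 2.678e+04 = 86.418
20 log₁₀(86.418) = 38.732 dB

38.73 dB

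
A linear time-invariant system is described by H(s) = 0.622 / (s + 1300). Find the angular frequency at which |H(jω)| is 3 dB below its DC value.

For a single-pole low-pass, the −3 dB point is at the pole: ω = 1300 rad/sec.

1300 rad/sec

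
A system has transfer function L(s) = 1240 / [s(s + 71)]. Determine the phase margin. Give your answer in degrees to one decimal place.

Gain crossover: |L(jω)| = 1 at ω ≈ 17 rad s⁻¹.
∠L(j17) = −90° − arctan(17/71) ≈ -103.45°
PM = 180° + (-103.45°) = 76.55°

76.5°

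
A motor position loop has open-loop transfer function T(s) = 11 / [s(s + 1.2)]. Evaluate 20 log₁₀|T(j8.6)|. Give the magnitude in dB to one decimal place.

|j8.6 + 1.2| = √(8.6² + 1.2²) = 8.683
|j8.6| = 8.6
|T(j8.6)| = 11 / (8.683 × 8.6) = 0.1473
20 log₁₀(0.1473) = -16.64 dB

-16.6 dB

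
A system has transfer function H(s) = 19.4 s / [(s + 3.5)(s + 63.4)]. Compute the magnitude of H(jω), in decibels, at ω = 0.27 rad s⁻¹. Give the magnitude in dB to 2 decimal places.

|j0.27| = 0.27
|j0.27 + 3.5| = √(0.27² + 3.5²) = 3.51
|j0.27 + 63.4| = √(0.27² + 63.4²) = 63.4
|H(j0.27)| = 19.4 × 0.27 / (3.51 × 63.4) = 0.023535
20 log₁₀(0.023535) = -32.566 dB

-32.57 dB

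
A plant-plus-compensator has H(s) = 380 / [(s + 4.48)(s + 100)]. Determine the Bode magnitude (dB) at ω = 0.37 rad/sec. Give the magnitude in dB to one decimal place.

|j0.37 + 4.48| = √(0.37² + 4.48²) = 4.495
|j0.37 + 100| = √(0.37² + 100²) = 100
|H(j0.37)| = 380 / (4.495 × 100) = 0.84533
20 log₁₀(0.84533) = -1.46 dB

-1.5 dB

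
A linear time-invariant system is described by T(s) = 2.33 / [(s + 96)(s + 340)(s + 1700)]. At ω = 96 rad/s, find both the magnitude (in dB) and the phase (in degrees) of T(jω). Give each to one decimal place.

|j96 + 96| = √(96² + 96²) = 135.8
|j96 + 340| = √(96² + 340²) = 353.3
|j96 + 1700| = √(96² + 1700²) = 1703
|T(j96)| = 2.33 / (135.8 × 353.3 × 1703) = 2.853e-08
20 log₁₀(2.853e-08) = -150.89 dB
∠(j96 + 96) = arctan(96/96) = 45.00°
∠(j96 + 340) = arctan(96/340) = 15.77°
∠(j96 + 1700) = arctan(96/1700) = 3.23°
∠T(j96) = − (45.00° + 15.77° + 3.23°) = -64.00°

|T| = -150.9 dB, ∠T = -64.0 deg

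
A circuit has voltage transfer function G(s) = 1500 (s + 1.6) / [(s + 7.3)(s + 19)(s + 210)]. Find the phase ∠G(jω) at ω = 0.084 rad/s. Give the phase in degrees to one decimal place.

∠(j0.084 + 1.6) = arctan(0.084/1.6) = 3.01°
∠(j0.084 + 7.3) = arctan(0.084/7.3) = 0.66°
∠(j0.084 + 19) = arctan(0.084/19) = 0.25°
∠(j0.084 + 210) = arctan(0.084/210) = 0.02°
∠G(j0.084) = 3.01° − (0.66° + 0.25° + 0.02°) = 2.07°

2.1°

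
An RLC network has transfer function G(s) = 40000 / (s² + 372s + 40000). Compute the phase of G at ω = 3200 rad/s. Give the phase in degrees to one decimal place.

-173.3 deg

∠[(j3200)² + 372(j3200) + 40000] = ∠[-1.02e+07 + j1.1904e+06] = 173.34°
∠G(j3200) = −173.34° = -173.34°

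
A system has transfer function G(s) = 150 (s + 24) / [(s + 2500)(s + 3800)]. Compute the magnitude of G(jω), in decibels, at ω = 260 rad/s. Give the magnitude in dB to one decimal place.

|j260 + 24| = √(260² + 24²) = 261.1
|j260 + 2500| = √(260² + 2500²) = 2513
|j260 + 3800| = √(260² + 3800²) = 3809
|G(j260)| = 150 × 261.1 / (2513 × 3809) = 0.004091
20 log₁₀(0.004091) = -47.76 dB

-47.8 dB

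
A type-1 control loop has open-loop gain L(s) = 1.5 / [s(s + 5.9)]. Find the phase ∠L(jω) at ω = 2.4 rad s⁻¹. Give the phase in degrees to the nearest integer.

-112°

∠(j2.4 + 5.9) = arctan(2.4/5.9) = 22.14°
∠(j2.4) = 90.00°
∠L(j2.4) = − (22.14° + 90.00°) = -112.14°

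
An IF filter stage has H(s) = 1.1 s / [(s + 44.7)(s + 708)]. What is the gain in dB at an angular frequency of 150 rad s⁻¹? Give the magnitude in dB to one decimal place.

|j150| = 150
|j150 + 44.7| = √(150² + 44.7²) = 156.5
|j150 + 708| = √(150² + 708²) = 723.7
|H(j150)| = 1.1 × 150 / (156.5 × 723.7) = 0.0014566
20 log₁₀(0.0014566) = -56.73 dB

-56.7 dB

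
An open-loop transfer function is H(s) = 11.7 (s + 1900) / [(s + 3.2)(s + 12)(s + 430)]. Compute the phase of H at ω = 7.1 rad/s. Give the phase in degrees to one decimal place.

∠(j7.1 + 1900) = arctan(7.1/1900) = 0.21°
∠(j7.1 + 3.2) = arctan(7.1/3.2) = 65.74°
∠(j7.1 + 12) = arctan(7.1/12) = 30.61°
∠(j7.1 + 430) = arctan(7.1/430) = 0.95°
∠H(j7.1) = 0.21° − (65.74° + 30.61° + 0.95°) = -97.08°

-97.1°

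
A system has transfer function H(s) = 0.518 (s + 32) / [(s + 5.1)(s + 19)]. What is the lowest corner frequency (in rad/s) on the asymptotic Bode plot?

Break frequencies occur at each pole and zero magnitude: 5.1 rad/s, 19 rad/s, 32 rad/s.
The lowest is 5.1 rad/s.

5.1 rad/s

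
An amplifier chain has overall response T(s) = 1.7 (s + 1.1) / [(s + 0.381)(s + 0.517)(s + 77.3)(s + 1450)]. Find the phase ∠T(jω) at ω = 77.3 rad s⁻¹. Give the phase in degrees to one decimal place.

-138.2°

∠(j77.3 + 1.1) = arctan(77.3/1.1) = 89.18°
∠(j77.3 + 0.381) = arctan(77.3/0.381) = 89.72°
∠(j77.3 + 0.517) = arctan(77.3/0.517) = 89.62°
∠(j77.3 + 77.3) = arctan(77.3/77.3) = 45.00°
∠(j77.3 + 1450) = arctan(77.3/1450) = 3.05°
∠T(j77.3) = 89.18° − (89.72° + 89.62° + 45.00° + 3.05°) = -138.20°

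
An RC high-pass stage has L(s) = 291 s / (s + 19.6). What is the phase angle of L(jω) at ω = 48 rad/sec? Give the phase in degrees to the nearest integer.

22°

∠(j48) = 90.00°
∠(j48 + 19.6) = arctan(48/19.6) = 67.79°
∠L(j48) = 90.00° − 67.79° = 22.21°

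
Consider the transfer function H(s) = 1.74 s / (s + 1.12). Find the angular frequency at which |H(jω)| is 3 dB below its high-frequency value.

1.12 rad/s

For a single-pole high-pass, the −3 dB point is at the pole: ω = 1.12 rad/s.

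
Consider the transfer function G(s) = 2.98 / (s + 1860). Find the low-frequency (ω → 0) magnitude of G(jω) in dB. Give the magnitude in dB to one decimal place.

-55.9 dB

G(0) = 2.98 / 1860 = 0.0016022
20 log₁₀(0.0016022) = -55.91 dB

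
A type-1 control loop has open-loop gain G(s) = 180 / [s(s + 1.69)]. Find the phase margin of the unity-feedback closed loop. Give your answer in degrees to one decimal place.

Gain crossover: |G(jω)| = 1 at ω ≈ 13.4 rad s⁻¹.
∠G(j13.4) = −90° − arctan(13.4/1.69) ≈ -172.79°
PM = 180° + (-172.79°) = 7.21°

7.2 deg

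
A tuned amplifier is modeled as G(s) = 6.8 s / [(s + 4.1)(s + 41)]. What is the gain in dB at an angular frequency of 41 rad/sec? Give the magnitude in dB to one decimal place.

-18.7 dB

|j41| = 41
|j41 + 4.1| = √(41² + 4.1²) = 41.2
|j41 + 41| = √(41² + 41²) = 57.98
|G(j41)| = 6.8 × 41 / (41.2 × 57.98) = 0.11669
20 log₁₀(0.11669) = -18.66 dB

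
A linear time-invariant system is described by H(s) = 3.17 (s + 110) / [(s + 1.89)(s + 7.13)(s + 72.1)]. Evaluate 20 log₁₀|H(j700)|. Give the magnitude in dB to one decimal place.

|j700 + 110| = √(700² + 110²) = 708.6
|j700 + 1.89| = √(700² + 1.89²) = 700
|j700 + 7.13| = √(700² + 7.13²) = 700
|j700 + 72.1| = √(700² + 72.1²) = 703.7
|H(j700)| = 3.17 × 708.6 / (700 × 700 × 703.7) = 6.514e-06
20 log₁₀(6.514e-06) = -103.72 dB

-103.7 dB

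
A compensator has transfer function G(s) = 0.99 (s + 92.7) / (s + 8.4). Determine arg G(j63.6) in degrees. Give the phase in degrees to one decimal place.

∠(j63.6 + 92.7) = arctan(63.6/92.7) = 34.45°
∠(j63.6 + 8.4) = arctan(63.6/8.4) = 82.48°
∠G(j63.6) = 34.45° − 82.48° = -48.02°

-48.0 deg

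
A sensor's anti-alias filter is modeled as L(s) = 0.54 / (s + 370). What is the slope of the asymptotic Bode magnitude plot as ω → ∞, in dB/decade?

With 0 zeros and 1 pole, the high-frequency asymptotic slope is 20 × (0 − 1) = -20 dB/decade.

-20 dB/decade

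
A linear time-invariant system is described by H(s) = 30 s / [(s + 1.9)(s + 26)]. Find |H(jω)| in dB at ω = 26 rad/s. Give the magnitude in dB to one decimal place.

-1.8 dB

|j26| = 26
|j26 + 1.9| = √(26² + 1.9²) = 26.07
|j26 + 26| = √(26² + 26²) = 36.77
|H(j26)| = 30 × 26 / (26.07 × 36.77) = 0.81372
20 log₁₀(0.81372) = -1.79 dB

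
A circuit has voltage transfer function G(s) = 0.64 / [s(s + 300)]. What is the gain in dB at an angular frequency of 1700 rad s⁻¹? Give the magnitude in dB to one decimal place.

|j1700 + 300| = √(1700² + 300²) = 1726
|j1700| = 1700
|G(j1700)| = 0.64 / (1726 × 1700) = 2.1808e-07
20 log₁₀(2.1808e-07) = -133.23 dB

-133.2 dB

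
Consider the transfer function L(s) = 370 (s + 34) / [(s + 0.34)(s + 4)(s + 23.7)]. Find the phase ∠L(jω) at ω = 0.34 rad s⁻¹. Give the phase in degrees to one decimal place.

∠(j0.34 + 34) = arctan(0.34/34) = 0.57°
∠(j0.34 + 0.34) = arctan(0.34/0.34) = 45.00°
∠(j0.34 + 4) = arctan(0.34/4) = 4.86°
∠(j0.34 + 23.7) = arctan(0.34/23.7) = 0.82°
∠L(j0.34) = 0.57° − (45.00° + 4.86° + 0.82°) = -50.11°

-50.1°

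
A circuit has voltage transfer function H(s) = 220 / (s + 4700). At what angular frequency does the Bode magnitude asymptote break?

4700 rad/sec

The single real pole at s = −4700 gives a corner at ω = 4700 rad/sec.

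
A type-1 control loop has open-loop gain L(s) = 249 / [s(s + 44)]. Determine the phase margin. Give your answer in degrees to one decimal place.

82.7°

Gain crossover: |L(jω)| = 1 at ω ≈ 5.61 rad s⁻¹.
∠L(j5.61) = −90° − arctan(5.61/44) ≈ -97.27°
PM = 180° + (-97.27°) = 82.73°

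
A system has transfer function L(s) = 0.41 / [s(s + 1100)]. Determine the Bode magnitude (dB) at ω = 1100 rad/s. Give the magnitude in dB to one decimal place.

-132.4 dB

|j1100 + 1100| = √(1100² + 1100²) = 1556
|j1100| = 1100
|L(j1100)| = 0.41 / (1556 × 1100) = 2.396e-07
20 log₁₀(2.396e-07) = -132.41 dB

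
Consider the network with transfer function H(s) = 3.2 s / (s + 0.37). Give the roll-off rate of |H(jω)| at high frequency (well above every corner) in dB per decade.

0 dB/decade

With 1 zero and 1 pole, the high-frequency asymptotic slope is 20 × (1 − 1) = 0 dB/decade.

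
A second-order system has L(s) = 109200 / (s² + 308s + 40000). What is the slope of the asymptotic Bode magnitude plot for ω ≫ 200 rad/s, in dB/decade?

With 0 zeros and 2 poles, the high-frequency asymptotic slope is 20 × (0 − 2) = -40 dB/decade.

-40 dB/decade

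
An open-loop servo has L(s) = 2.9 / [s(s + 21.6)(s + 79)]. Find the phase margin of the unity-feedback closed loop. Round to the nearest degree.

90°

Gain crossover: |L(jω)| = 1 at ω ≈ 0.0017 rad/sec.
∠L(j0.0017) = −90° − arctan(0.0017/21.6) − arctan(0.0017/79) ≈ -90.01°
PM = 180° + (-90.01°) = 89.99°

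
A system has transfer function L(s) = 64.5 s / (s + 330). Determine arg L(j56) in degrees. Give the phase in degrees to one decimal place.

80.4°

∠(j56) = 90.00°
∠(j56 + 330) = arctan(56/330) = 9.63°
∠L(j56) = 90.00° − 9.63° = 80.37°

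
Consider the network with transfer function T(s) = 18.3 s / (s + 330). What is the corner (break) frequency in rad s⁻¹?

The single real pole at s = −330 gives a corner at ω = 330 rad s⁻¹.

330 rad s⁻¹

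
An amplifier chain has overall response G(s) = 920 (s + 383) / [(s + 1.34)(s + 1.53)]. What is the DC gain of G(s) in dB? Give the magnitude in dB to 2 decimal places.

G(0) = 920 × 383 / (1.34 × 1.53) = 1.7187e+05
20 log₁₀(1.7187e+05) = 104.704 dB

104.70 dB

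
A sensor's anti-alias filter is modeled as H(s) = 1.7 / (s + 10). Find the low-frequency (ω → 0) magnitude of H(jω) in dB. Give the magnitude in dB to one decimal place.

-15.4 dB

H(0) = 1.7 / 10 = 0.17
20 log₁₀(0.17) = -15.39 dB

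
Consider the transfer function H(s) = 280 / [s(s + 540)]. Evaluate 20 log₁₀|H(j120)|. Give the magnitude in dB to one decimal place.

-47.5 dB

|j120 + 540| = √(120² + 540²) = 553.2
|j120| = 120
|H(j120)| = 280 / (553.2 × 120) = 0.0042181
20 log₁₀(0.0042181) = -47.50 dB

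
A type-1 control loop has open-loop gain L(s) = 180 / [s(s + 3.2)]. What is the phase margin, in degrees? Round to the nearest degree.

Gain crossover: |L(jω)| = 1 at ω ≈ 13.2 rad/sec.
∠L(j13.2) = −90° − arctan(13.2/3.2) ≈ -166.40°
PM = 180° + (-166.40°) = 13.60°

14°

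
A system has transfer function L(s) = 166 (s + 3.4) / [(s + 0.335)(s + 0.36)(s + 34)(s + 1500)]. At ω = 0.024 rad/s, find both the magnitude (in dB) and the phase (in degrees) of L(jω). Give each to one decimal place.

|j0.024 + 3.4| = √(0.024² + 3.4²) = 3.4
|j0.024 + 0.335| = √(0.024² + 0.335²) = 0.3359
|j0.024 + 0.36| = √(0.024² + 0.36²) = 0.3608
|j0.024 + 34| = √(0.024² + 34²) = 34
|j0.024 + 1500| = √(0.024² + 1500²) = 1500
|L(j0.024)| = 166 × 3.4 / (0.3359 × 0.3608 × 34 × 1500) = 0.091328
20 log₁₀(0.091328) = -20.79 dB
∠(j0.024 + 3.4) = arctan(0.024/3.4) = 0.40°
∠(j0.024 + 0.335) = arctan(0.024/0.335) = 4.10°
∠(j0.024 + 0.36) = arctan(0.024/0.36) = 3.81°
∠(j0.024 + 34) = arctan(0.024/34) = 0.04°
∠(j0.024 + 1500) = arctan(0.024/1500) = 0.00°
∠L(j0.024) = 0.40° − (4.10° + 3.81° + 0.04° + 0.00°) = -7.55°

|L| = -20.8 dB, ∠L = -7.5°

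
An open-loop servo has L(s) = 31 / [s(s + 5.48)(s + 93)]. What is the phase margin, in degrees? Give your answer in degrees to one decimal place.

89.3°

Gain crossover: |L(jω)| = 1 at ω ≈ 0.0608 rad s⁻¹.
∠L(j0.0608) = −90° − arctan(0.0608/5.48) − arctan(0.0608/93) ≈ -90.67°
PM = 180° + (-90.67°) = 89.33°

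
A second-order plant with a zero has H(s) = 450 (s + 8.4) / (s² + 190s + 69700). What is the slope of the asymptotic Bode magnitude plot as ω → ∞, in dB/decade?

-20 dB/decade

With 1 zero and 2 poles, the high-frequency asymptotic slope is 20 × (1 − 2) = -20 dB/decade.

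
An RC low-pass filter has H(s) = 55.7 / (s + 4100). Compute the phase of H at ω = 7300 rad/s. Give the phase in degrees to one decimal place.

-60.7°

∠(j7300 + 4100) = arctan(7300/4100) = 60.68°
∠H(j7300) = −60.68° = -60.68°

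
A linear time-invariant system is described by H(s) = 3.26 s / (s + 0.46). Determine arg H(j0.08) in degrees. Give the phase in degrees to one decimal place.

80.1°

∠(j0.08) = 90.00°
∠(j0.08 + 0.46) = arctan(0.08/0.46) = 9.87°
∠H(j0.08) = 90.00° − 9.87° = 80.13°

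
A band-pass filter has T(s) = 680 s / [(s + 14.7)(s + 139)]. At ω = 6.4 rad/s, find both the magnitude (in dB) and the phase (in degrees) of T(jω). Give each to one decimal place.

|j6.4| = 6.4
|j6.4 + 14.7| = √(6.4² + 14.7²) = 16.03
|j6.4 + 139| = √(6.4² + 139²) = 139.1
|T(j6.4)| = 680 × 6.4 / (16.03 × 139.1) = 1.9508
20 log₁₀(1.9508) = 5.80 dB
∠(j6.4) = 90.00°
∠(j6.4 + 14.7) = arctan(6.4/14.7) = 23.53°
∠(j6.4 + 139) = arctan(6.4/139) = 2.64°
∠T(j6.4) = 90.00° − (23.53° + 2.64°) = 63.84°

|T| = 5.8 dB, ∠T = 63.8°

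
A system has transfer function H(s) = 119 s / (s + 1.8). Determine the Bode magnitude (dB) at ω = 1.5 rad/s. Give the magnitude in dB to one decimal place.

|j1.5| = 1.5
|j1.5 + 1.8| = √(1.5² + 1.8²) = 2.343
|H(j1.5)| = 119 × 1.5 / 2.343 = 76.182
20 log₁₀(76.182) = 37.64 dB

37.6 dB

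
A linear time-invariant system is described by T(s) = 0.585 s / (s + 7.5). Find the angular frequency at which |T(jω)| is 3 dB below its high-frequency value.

7.5 rad/sec

For a single-pole high-pass, the −3 dB point is at the pole: ω = 7.5 rad/sec.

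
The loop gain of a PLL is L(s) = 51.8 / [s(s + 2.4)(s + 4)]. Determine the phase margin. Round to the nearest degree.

5 deg

Gain crossover: |L(jω)| = 1 at ω ≈ 2.84 rad/s.
∠L(j2.84) = −90° − arctan(2.84/2.4) − arctan(2.84/4) ≈ -175.17°
PM = 180° + (-175.17°) = 4.83°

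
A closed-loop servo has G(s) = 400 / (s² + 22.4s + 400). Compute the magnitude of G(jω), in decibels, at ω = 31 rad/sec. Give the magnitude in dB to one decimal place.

|(j31)² + 22.4(j31) + 400| = |-561 + j694.4| = 892.7
|G(j31)| = 400 / 892.7 = 0.44808
20 log₁₀(0.44808) = -6.97 dB

-7.0 dB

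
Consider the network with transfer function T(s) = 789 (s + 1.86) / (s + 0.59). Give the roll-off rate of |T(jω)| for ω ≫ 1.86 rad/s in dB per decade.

0 dB/decade

With 1 zero and 1 pole, the high-frequency asymptotic slope is 20 × (1 − 1) = 0 dB/decade.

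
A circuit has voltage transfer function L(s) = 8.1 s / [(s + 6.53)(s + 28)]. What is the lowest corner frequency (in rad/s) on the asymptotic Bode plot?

Break frequencies occur at each pole and zero magnitude: 6.53 rad/s, 28 rad/s.
The lowest is 6.53 rad/s.

6.53 rad/s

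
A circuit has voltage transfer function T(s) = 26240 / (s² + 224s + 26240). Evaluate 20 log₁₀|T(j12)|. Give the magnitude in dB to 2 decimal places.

|(j12)² + 224(j12) + 26240| = |26096 + j2688| = 2.623e+04
|T(j12)| = 26240 / 2.623e+04 = 1.0002
20 log₁₀(1.0002) = 0.002 dB

0.00 dB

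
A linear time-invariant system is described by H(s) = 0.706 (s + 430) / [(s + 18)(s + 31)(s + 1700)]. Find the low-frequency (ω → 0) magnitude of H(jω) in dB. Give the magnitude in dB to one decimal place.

H(0) = 0.706 × 430 / (18 × 31 × 1700) = 0.00032003
20 log₁₀(0.00032003) = -69.90 dB

-69.9 dB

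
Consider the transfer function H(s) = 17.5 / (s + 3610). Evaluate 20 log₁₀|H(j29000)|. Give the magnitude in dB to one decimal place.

-64.5 dB

|j29000 + 3610| = √(29000² + 3610²) = 2.922e+04
|H(j29000)| = 17.5 / 2.922e+04 = 0.00059883
20 log₁₀(0.00059883) = -64.45 dB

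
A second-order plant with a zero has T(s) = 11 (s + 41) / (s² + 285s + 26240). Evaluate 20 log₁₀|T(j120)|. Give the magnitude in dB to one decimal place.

-28.3 dB

|j120 + 41| = √(120² + 41²) = 126.8
|(j120)² + 285(j120) + 26240| = |11840 + j34200| = 3.619e+04
|T(j120)| = 11 × 126.8 / 3.619e+04 = 0.038543
20 log₁₀(0.038543) = -28.28 dB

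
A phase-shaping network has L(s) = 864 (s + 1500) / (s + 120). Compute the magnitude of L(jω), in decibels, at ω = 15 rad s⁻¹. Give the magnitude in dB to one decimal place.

80.6 dB

|j15 + 1500| = √(15² + 1500²) = 1500
|j15 + 120| = √(15² + 120²) = 120.9
|L(j15)| = 864 × 1500 / 120.9 = 10717
20 log₁₀(10717) = 80.60 dB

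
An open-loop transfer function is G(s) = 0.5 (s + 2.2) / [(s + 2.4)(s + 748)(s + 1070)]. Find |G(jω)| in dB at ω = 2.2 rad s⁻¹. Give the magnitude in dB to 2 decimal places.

-124.48 dB

|j2.2 + 2.2| = √(2.2² + 2.2²) = 3.111
|j2.2 + 2.4| = √(2.2² + 2.4²) = 3.256
|j2.2 + 748| = √(2.2² + 748²) = 748
|j2.2 + 1070| = √(2.2² + 1070²) = 1070
|G(j2.2)| = 0.5 × 3.111 / (3.256 × 748 × 1070) = 5.9699e-07
20 log₁₀(5.9699e-07) = -124.481 dB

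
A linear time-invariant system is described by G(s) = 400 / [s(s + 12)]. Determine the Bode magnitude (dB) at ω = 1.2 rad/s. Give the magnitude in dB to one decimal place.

28.8 dB

|j1.2 + 12| = √(1.2² + 12²) = 12.06
|j1.2| = 1.2
|G(j1.2)| = 400 / (12.06 × 1.2) = 27.64
20 log₁₀(27.64) = 28.83 dB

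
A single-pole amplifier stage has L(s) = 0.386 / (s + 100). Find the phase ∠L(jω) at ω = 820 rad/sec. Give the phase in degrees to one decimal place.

∠(j820 + 100) = arctan(820/100) = 83.05°
∠L(j820) = −83.05° = -83.05°

-83.0°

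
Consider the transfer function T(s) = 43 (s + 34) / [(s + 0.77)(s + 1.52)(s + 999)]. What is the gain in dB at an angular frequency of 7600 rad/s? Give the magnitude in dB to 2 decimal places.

|j7600 + 34| = √(7600² + 34²) = 7600
|j7600 + 0.77| = √(7600² + 0.77²) = 7600
|j7600 + 1.52| = √(7600² + 1.52²) = 7600
|j7600 + 999| = √(7600² + 999²) = 7665
|T(j7600)| = 43 × 7600 / (7600 × 7600 × 7665) = 7.3812e-07
20 log₁₀(7.3812e-07) = -122.637 dB

-122.64 dB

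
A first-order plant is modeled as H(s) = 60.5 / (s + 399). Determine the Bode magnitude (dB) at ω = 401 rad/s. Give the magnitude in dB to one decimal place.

|j401 + 399| = √(401² + 399²) = 565.7
|H(j401)| = 60.5 / 565.7 = 0.10695
20 log₁₀(0.10695) = -19.42 dB

-19.4 dB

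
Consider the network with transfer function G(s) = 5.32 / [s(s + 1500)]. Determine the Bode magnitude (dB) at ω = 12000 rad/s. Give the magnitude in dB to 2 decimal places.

-148.72 dB

|j12000 + 1500| = √(12000² + 1500²) = 1.209e+04
|j12000| = 1.2e+04
|G(j12000)| = 5.32 / (1.209e+04 × 1.2e+04) = 3.6659e-08
20 log₁₀(3.6659e-08) = -148.716 dB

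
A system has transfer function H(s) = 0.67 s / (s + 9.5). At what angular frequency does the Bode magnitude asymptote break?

The single real pole at s = −9.5 gives a corner at ω = 9.5 rad/s.

9.5 rad/s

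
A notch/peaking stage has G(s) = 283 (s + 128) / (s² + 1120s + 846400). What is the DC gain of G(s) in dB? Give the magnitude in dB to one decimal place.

-27.4 dB

G(0) = 283 × 128 / 846400 = 0.042798
20 log₁₀(0.042798) = -27.37 dB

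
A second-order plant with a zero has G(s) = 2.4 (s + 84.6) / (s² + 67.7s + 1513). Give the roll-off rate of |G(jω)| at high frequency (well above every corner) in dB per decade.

With 1 zero and 2 poles, the high-frequency asymptotic slope is 20 × (1 − 2) = -20 dB/decade.

-20 dB/decade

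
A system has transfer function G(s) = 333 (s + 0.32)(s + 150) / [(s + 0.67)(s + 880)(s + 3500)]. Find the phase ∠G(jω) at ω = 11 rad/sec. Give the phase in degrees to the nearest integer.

∠(j11 + 0.32) = arctan(11/0.32) = 88.33°
∠(j11 + 150) = arctan(11/150) = 4.19°
∠(j11 + 0.67) = arctan(11/0.67) = 86.51°
∠(j11 + 880) = arctan(11/880) = 0.72°
∠(j11 + 3500) = arctan(11/3500) = 0.18°
∠G(j11) = 88.33° + 4.19° − (86.51° + 0.72° + 0.18°) = 5.12°

5°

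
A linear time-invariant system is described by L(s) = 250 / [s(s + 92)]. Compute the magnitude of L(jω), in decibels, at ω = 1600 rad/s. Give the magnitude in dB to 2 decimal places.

-80.22 dB

|j1600 + 92| = √(1600² + 92²) = 1603
|j1600| = 1600
|L(j1600)| = 250 / (1603 × 1600) = 9.7495e-05
20 log₁₀(9.7495e-05) = -80.220 dB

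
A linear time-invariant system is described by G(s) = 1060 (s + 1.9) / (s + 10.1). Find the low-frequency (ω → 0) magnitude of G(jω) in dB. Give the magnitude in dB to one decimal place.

G(0) = 1060 × 1.9 / 10.1 = 199.41
20 log₁₀(199.41) = 45.99 dB

46.0 dB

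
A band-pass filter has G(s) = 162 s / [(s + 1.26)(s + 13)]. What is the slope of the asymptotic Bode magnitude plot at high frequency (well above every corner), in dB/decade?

With 1 zero and 2 poles, the high-frequency asymptotic slope is 20 × (1 − 2) = -20 dB/decade.

-20 dB/decade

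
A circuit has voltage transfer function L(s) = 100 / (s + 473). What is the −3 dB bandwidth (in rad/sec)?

473 rad/sec

For a single-pole low-pass, the −3 dB point is at the pole: ω = 473 rad/sec.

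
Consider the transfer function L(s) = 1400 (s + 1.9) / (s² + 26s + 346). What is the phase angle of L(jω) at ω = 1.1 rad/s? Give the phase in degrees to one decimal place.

25.3 deg

∠(j1.1 + 1.9) = arctan(1.1/1.9) = 30.07°
∠[(j1.1)² + 26(j1.1) + 346] = ∠[344.79 + j28.6] = 4.74°
∠L(j1.1) = 30.07° − 4.74° = 25.33°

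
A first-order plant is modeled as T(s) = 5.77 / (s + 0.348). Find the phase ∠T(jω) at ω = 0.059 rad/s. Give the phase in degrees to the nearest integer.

-10°

∠(j0.059 + 0.348) = arctan(0.059/0.348) = 9.62°
∠T(j0.059) = −9.62° = -9.62°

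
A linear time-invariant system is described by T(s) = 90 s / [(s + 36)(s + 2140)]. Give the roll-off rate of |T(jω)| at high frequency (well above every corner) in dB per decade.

-20 dB/decade

With 1 zero and 2 poles, the high-frequency asymptotic slope is 20 × (1 − 2) = -20 dB/decade.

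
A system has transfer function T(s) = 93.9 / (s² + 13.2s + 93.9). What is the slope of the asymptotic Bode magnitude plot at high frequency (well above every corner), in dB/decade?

With 0 zeros and 2 poles, the high-frequency asymptotic slope is 20 × (0 − 2) = -40 dB/decade.

-40 dB/decade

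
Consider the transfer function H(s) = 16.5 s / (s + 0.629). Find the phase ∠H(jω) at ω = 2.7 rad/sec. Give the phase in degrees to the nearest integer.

∠(j2.7) = 90.00°
∠(j2.7 + 0.629) = arctan(2.7/0.629) = 76.89°
∠H(j2.7) = 90.00° − 76.89° = 13.11°

13°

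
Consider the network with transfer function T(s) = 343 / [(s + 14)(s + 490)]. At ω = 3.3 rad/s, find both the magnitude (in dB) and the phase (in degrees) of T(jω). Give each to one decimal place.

|j3.3 + 14| = √(3.3² + 14²) = 14.38
|j3.3 + 490| = √(3.3² + 490²) = 490
|T(j3.3)| = 343 / (14.38 × 490) = 0.048665
20 log₁₀(0.048665) = -26.26 dB
∠(j3.3 + 14) = arctan(3.3/14) = 13.26°
∠(j3.3 + 490) = arctan(3.3/490) = 0.39°
∠T(j3.3) = − (13.26° + 0.39°) = -13.65°

|T| = -26.3 dB, ∠T = -13.6°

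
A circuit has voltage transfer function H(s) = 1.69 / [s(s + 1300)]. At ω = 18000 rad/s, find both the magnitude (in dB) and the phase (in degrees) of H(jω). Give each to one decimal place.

|H| = -165.7 dB, ∠H = -175.9°

|j18000 + 1300| = √(18000² + 1300²) = 1.805e+04
|j18000| = 1.8e+04
|H(j18000)| = 1.69 / (1.805e+04 × 1.8e+04) = 5.2025e-09
20 log₁₀(5.2025e-09) = -165.68 dB
∠(j18000 + 1300) = arctan(18000/1300) = 85.87°
∠(j18000) = 90.00°
∠H(j18000) = − (85.87° + 90.00°) = -175.87°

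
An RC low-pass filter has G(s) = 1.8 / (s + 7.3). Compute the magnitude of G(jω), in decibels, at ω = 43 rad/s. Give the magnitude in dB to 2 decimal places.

-27.69 dB

|j43 + 7.3| = √(43² + 7.3²) = 43.62
|G(j43)| = 1.8 / 43.62 = 0.04127
20 log₁₀(0.04127) = -27.687 dB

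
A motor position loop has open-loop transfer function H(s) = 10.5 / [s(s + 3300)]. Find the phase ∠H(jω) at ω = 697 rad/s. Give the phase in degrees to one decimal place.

-101.9°

∠(j697 + 3300) = arctan(697/3300) = 11.93°
∠(j697) = 90.00°
∠H(j697) = − (11.93° + 90.00°) = -101.93°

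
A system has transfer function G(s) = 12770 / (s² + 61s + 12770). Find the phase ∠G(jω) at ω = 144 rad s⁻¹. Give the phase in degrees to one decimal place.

∠[(j144)² + 61(j144) + 12770] = ∠[-7966 + j8784] = 132.20°
∠G(j144) = −132.20° = -132.20°

-132.2°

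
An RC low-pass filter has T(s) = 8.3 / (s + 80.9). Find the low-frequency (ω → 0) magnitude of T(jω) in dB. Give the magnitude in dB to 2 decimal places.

-19.78 dB

T(0) = 8.3 / 80.9 = 0.1026
20 log₁₀(0.1026) = -19.777 dB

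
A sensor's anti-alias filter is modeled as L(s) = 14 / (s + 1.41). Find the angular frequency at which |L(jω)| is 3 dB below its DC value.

For a single-pole low-pass, the −3 dB point is at the pole: ω = 1.41 rad s⁻¹.

1.41 rad s⁻¹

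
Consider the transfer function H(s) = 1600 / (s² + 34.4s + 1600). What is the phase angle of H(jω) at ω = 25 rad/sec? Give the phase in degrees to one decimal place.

∠[(j25)² + 34.4(j25) + 1600] = ∠[975 + j860] = 41.41°
∠H(j25) = −41.41° = -41.41°

-41.4°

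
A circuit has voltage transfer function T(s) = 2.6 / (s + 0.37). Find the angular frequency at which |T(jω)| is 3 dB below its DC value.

0.37 rad/sec

For a single-pole low-pass, the −3 dB point is at the pole: ω = 0.37 rad/sec.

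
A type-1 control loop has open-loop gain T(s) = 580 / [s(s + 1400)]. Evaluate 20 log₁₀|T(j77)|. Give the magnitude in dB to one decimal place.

-45.4 dB

|j77 + 1400| = √(77² + 1400²) = 1402
|j77| = 77
|T(j77)| = 580 / (1402 × 77) = 0.0053722
20 log₁₀(0.0053722) = -45.40 dB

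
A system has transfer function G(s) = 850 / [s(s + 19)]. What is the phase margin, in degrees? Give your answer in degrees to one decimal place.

35.9 deg

Gain crossover: |G(jω)| = 1 at ω ≈ 26.2 rad/sec.
∠G(j26.2) = −90° − arctan(26.2/19) ≈ -144.09°
PM = 180° + (-144.09°) = 35.91°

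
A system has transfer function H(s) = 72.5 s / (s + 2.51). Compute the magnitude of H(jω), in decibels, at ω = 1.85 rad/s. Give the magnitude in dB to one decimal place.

|j1.85| = 1.85
|j1.85 + 2.51| = √(1.85² + 2.51²) = 3.118
|H(j1.85)| = 72.5 × 1.85 / 3.118 = 43.015
20 log₁₀(43.015) = 32.67 dB

32.7 dB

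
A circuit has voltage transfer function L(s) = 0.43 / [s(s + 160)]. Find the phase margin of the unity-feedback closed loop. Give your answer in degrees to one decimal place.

Gain crossover: |L(jω)| = 1 at ω ≈ 0.00269 rad/s.
∠L(j0.00269) = −90° − arctan(0.00269/160) ≈ -90.00°
PM = 180° + (-90.00°) = 90.00°

90.0°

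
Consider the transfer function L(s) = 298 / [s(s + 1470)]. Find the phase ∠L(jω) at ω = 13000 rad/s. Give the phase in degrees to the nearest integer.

-174°

∠(j13000 + 1470) = arctan(13000/1470) = 83.55°
∠(j13000) = 90.00°
∠L(j13000) = − (83.55° + 90.00°) = -173.55°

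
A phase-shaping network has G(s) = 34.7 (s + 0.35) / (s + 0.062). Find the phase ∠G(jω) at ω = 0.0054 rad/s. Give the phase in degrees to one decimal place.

∠(j0.0054 + 0.35) = arctan(0.0054/0.35) = 0.88°
∠(j0.0054 + 0.062) = arctan(0.0054/0.062) = 4.98°
∠G(j0.0054) = 0.88° − 4.98° = -4.09°

-4.1 deg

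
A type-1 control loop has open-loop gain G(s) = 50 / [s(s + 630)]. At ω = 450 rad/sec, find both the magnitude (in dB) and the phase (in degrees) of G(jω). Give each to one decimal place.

|j450 + 630| = √(450² + 630²) = 774.2
|j450| = 450
|G(j450)| = 50 / (774.2 × 450) = 0.00014352
20 log₁₀(0.00014352) = -76.86 dB
∠(j450 + 630) = arctan(450/630) = 35.54°
∠(j450) = 90.00°
∠G(j450) = − (35.54° + 90.00°) = -125.54°

|G| = -76.9 dB, ∠G = -125.5°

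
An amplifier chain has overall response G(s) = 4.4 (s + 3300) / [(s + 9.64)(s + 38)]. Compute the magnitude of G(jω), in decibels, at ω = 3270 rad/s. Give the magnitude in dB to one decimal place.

|j3270 + 3300| = √(3270² + 3300²) = 4646
|j3270 + 9.64| = √(3270² + 9.64²) = 3270
|j3270 + 38| = √(3270² + 38²) = 3270
|G(j3270)| = 4.4 × 4646 / (3270 × 3270) = 0.0019115
20 log₁₀(0.0019115) = -54.37 dB

-54.4 dB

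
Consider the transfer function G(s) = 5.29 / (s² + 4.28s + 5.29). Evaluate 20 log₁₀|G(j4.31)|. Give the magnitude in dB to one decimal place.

-12.7 dB

|(j4.31)² + 4.28(j4.31) + 5.29| = |-13.286 + j18.447| = 22.73
|G(j4.31)| = 5.29 / 22.73 = 0.2327
20 log₁₀(0.2327) = -12.66 dB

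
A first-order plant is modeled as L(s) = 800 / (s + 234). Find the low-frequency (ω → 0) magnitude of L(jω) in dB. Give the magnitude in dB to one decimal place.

10.7 dB

L(0) = 800 / 234 = 3.4188
20 log₁₀(3.4188) = 10.68 dB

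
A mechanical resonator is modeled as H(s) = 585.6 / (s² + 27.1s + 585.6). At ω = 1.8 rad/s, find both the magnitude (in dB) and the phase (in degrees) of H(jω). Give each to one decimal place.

|H| = 0.0 dB, ∠H = -4.8°

|(j1.8)² + 27.1(j1.8) + 585.6| = |582.36 + j48.78| = 584.4
|H(j1.8)| = 585.6 / 584.4 = 1.0021
20 log₁₀(1.0021) = 0.02 dB
∠[(j1.8)² + 27.1(j1.8) + 585.6] = ∠[582.36 + j48.78] = 4.79°
∠H(j1.8) = −4.79° = -4.79°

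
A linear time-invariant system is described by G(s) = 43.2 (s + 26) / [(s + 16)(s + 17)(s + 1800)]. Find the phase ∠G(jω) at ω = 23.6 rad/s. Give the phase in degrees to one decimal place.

-68.6°

∠(j23.6 + 26) = arctan(23.6/26) = 42.23°
∠(j23.6 + 16) = arctan(23.6/16) = 55.86°
∠(j23.6 + 17) = arctan(23.6/17) = 54.23°
∠(j23.6 + 1800) = arctan(23.6/1800) = 0.75°
∠G(j23.6) = 42.23° − (55.86° + 54.23° + 0.75°) = -68.62°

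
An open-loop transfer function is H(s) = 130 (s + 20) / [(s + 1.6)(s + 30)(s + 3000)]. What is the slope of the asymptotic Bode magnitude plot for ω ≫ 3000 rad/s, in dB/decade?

-40 dB/decade

With 1 zero and 3 poles, the high-frequency asymptotic slope is 20 × (1 − 3) = -40 dB/decade.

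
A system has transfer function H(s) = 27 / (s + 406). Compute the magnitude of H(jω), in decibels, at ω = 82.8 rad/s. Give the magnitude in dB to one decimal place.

|j82.8 + 406| = √(82.8² + 406²) = 414.4
|H(j82.8)| = 27 / 414.4 = 0.065161
20 log₁₀(0.065161) = -23.72 dB

-23.7 dB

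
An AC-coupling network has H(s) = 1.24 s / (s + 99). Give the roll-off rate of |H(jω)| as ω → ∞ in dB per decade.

0 dB/decade

With 1 zero and 1 pole, the high-frequency asymptotic slope is 20 × (1 − 1) = 0 dB/decade.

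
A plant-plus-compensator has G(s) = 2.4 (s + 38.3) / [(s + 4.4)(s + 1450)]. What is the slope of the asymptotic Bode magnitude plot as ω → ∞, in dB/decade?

-20 dB/decade

With 1 zero and 2 poles, the high-frequency asymptotic slope is 20 × (1 − 2) = -20 dB/decade.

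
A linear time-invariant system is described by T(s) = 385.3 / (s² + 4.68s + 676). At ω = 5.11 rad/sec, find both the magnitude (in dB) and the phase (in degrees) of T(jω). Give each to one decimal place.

|(j5.11)² + 4.68(j5.11) + 676| = |649.89 + j23.915| = 650.3
|T(j5.11)| = 385.3 / 650.3 = 0.59247
20 log₁₀(0.59247) = -4.55 dB
∠[(j5.11)² + 4.68(j5.11) + 676] = ∠[649.89 + j23.915] = 2.11°
∠T(j5.11) = −2.11° = -2.11°

|T| = -4.5 dB, ∠T = -2.1 deg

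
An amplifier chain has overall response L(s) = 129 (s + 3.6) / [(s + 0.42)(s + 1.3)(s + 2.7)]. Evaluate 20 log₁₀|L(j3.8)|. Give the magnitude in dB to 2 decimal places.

|j3.8 + 3.6| = √(3.8² + 3.6²) = 5.235
|j3.8 + 0.42| = √(3.8² + 0.42²) = 3.823
|j3.8 + 1.3| = √(3.8² + 1.3²) = 4.016
|j3.8 + 2.7| = √(3.8² + 2.7²) = 4.662
|L(j3.8)| = 129 × 5.235 / (3.823 × 4.016 × 4.662) = 9.434
20 log₁₀(9.434) = 19.494 dB

19.49 dB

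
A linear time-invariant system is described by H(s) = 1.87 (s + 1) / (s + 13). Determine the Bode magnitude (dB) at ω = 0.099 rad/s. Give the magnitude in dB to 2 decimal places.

|j0.099 + 1| = √(0.099² + 1²) = 1.005
|j0.099 + 13| = √(0.099² + 13²) = 13
|H(j0.099)| = 1.87 × 1.005 / 13 = 0.14455
20 log₁₀(0.14455) = -16.800 dB

-16.80 dB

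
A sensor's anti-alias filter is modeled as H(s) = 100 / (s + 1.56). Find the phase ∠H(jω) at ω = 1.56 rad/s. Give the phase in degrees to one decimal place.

-45.0°

∠(j1.56 + 1.56) = arctan(1.56/1.56) = 45.00°
∠H(j1.56) = −45.00° = -45.00°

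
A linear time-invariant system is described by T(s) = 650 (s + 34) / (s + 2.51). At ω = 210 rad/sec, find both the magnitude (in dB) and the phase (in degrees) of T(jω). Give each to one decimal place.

|j210 + 34| = √(210² + 34²) = 212.7
|j210 + 2.51| = √(210² + 2.51²) = 210
|T(j210)| = 650 × 212.7 / 210 = 658.42
20 log₁₀(658.42) = 56.37 dB
∠(j210 + 34) = arctan(210/34) = 80.80°
∠(j210 + 2.51) = arctan(210/2.51) = 89.32°
∠T(j210) = 80.80° − 89.32° = -8.51°

|T| = 56.4 dB, ∠T = -8.5°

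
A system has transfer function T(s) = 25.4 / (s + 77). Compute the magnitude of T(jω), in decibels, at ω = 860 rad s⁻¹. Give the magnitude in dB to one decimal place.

-30.6 dB

|j860 + 77| = √(860² + 77²) = 863.4
|T(j860)| = 25.4 / 863.4 = 0.029417
20 log₁₀(0.029417) = -30.63 dB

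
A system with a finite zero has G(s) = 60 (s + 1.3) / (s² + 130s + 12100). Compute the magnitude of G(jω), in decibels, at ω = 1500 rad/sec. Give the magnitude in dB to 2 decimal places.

-27.94 dB

|j1500 + 1.3| = √(1500² + 1.3²) = 1500
|(j1500)² + 130(j1500) + 12100| = |-2.2379e+06 + j1.95e+05| = 2.246e+06
|G(j1500)| = 60 × 1500 / 2.246e+06 = 0.040064
20 log₁₀(0.040064) = -27.945 dB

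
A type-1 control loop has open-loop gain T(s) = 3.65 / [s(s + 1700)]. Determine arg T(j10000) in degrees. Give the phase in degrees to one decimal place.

-170.4°

∠(j10000 + 1700) = arctan(10000/1700) = 80.35°
∠(j10000) = 90.00°
∠T(j10000) = − (80.35° + 90.00°) = -170.35°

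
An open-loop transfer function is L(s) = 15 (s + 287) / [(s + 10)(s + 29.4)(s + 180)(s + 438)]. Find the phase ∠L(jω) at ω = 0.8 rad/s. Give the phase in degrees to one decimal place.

-6.3°

∠(j0.8 + 287) = arctan(0.8/287) = 0.16°
∠(j0.8 + 10) = arctan(0.8/10) = 4.57°
∠(j0.8 + 29.4) = arctan(0.8/29.4) = 1.56°
∠(j0.8 + 180) = arctan(0.8/180) = 0.25°
∠(j0.8 + 438) = arctan(0.8/438) = 0.10°
∠L(j0.8) = 0.16° − (4.57° + 1.56° + 0.25° + 0.10°) = -6.33°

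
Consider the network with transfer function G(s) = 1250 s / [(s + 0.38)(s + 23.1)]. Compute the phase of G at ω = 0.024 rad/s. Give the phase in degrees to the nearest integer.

∠(j0.024) = 90.00°
∠(j0.024 + 0.38) = arctan(0.024/0.38) = 3.61°
∠(j0.024 + 23.1) = arctan(0.024/23.1) = 0.06°
∠G(j0.024) = 90.00° − (3.61° + 0.06°) = 86.33°

86 deg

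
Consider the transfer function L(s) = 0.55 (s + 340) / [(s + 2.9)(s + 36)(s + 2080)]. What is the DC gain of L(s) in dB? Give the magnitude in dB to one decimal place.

L(0) = 0.55 × 340 / (2.9 × 36 × 2080) = 0.00086115
20 log₁₀(0.00086115) = -61.30 dB

-61.3 dB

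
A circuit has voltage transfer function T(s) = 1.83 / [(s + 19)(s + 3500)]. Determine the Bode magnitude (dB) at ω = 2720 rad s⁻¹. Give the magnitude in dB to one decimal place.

|j2720 + 19| = √(2720² + 19²) = 2720
|j2720 + 3500| = √(2720² + 3500²) = 4433
|T(j2720)| = 1.83 / (2720 × 4433) = 1.5178e-07
20 log₁₀(1.5178e-07) = -136.38 dB

-136.4 dB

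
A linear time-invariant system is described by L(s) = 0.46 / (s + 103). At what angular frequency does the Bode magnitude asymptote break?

103 rad/s

The single real pole at s = −103 gives a corner at ω = 103 rad/s.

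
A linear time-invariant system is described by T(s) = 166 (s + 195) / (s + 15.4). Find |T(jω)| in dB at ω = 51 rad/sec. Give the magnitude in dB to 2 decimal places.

|j51 + 195| = √(51² + 195²) = 201.6
|j51 + 15.4| = √(51² + 15.4²) = 53.27
|T(j51)| = 166 × 201.6 / 53.27 = 628.05
20 log₁₀(628.05) = 55.960 dB

55.96 dB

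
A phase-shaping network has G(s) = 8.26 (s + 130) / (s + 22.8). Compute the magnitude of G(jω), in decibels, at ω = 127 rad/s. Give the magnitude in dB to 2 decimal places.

|j127 + 130| = √(127² + 130²) = 181.7
|j127 + 22.8| = √(127² + 22.8²) = 129
|G(j127)| = 8.26 × 181.7 / 129 = 11.634
20 log₁₀(11.634) = 21.315 dB

21.31 dB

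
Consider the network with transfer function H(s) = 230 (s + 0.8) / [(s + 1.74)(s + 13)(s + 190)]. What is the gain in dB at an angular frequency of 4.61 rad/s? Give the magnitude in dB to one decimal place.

-21.6 dB

|j4.61 + 0.8| = √(4.61² + 0.8²) = 4.679
|j4.61 + 1.74| = √(4.61² + 1.74²) = 4.927
|j4.61 + 13| = √(4.61² + 13²) = 13.79
|j4.61 + 190| = √(4.61² + 190²) = 190.1
|H(j4.61)| = 230 × 4.679 / (4.927 × 13.79 × 190.1) = 0.083311
20 log₁₀(0.083311) = -21.59 dB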